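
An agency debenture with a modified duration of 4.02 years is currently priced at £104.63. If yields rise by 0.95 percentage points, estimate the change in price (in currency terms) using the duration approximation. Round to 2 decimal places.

Duration approximation: ΔP/P ≈ -D_mod · Δy = -4.02 × (+0.0095) = -0.038190.
ΔP ≈ 104.63 × (-0.038190) = -3.9958197.

-£4.00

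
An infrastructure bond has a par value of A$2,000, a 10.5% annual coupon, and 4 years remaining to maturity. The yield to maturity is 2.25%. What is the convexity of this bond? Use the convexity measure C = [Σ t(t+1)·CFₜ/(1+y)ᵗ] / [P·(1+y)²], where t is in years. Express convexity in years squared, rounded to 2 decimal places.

With y = 0.0225:
  t   CF        PV=CF/(1+0.0225)^t    t·PV        t(t+1)·PV
  1       210.00       205.3790       205.3790         410.7579
  2       210.00       200.8596       401.7193       1,205.1578
  3       210.00       196.4397       589.3192       2,357.2768
  4     2,210.00     2,021.8038     8,087.2152      40,436.0759
  Σ                  2,624.4821     9,283.6326      44,409.2684
P = 2,624.4821.
Convexity = Σ t(t+1)·PV / [P·(1+y)²] = 44,409.2684 / (2,624.4821 × 1.045506) = 16.18465.

16.18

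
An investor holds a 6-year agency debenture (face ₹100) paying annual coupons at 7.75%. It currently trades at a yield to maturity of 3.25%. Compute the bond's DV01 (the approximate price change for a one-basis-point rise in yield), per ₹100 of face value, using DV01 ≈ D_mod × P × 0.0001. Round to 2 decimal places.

₹0.06

Periodic yield y = 0.0325.
  t   CF        PV=CF/(1+0.0325)^t    t·PV
  1         7.75         7.5061         7.5061
  2         7.75         7.2698        14.5396
  3         7.75         7.0410        21.1229
  4         7.75         6.8193        27.2773
  5         7.75         6.6047        33.0234
  6       107.75        88.9359       533.6152
  Σ                    124.1767       637.0843
P = 124.1767; D_Mac = 5.13047 yrs; D_mod = 4.96898 yrs.
DV01 ≈ 4.96898 × 124.1767 × 0.0001 = 0.061703.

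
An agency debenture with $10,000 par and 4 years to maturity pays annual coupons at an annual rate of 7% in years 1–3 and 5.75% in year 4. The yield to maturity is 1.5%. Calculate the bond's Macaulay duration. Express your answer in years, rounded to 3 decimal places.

3.659 years

Periodic yield y = 0.015. Discount each cash flow and weight by its year:
  t   CF        PV=CF/(1+0.015)^t    t·PV
  1       700.00       689.6552       689.6552
  2       700.00       679.4632     1,358.9264
  3       700.00       669.4219     2,008.2657
  4    10,575.00     9,963.5982    39,854.3929
  Σ                 12,002.1385    43,911.2402
Price P = Σ PV = 12,002.1385.
Macaulay duration = Σ(t·PV) / P = 43,911.2402 / 12,002.1385 = 3.65862 years.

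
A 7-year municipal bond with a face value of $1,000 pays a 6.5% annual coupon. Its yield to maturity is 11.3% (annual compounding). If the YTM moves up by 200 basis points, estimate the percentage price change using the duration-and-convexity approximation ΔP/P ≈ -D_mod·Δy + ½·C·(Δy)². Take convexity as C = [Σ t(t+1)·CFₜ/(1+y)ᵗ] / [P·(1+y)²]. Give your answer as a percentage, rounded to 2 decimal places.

-9.49%

With y = 0.113:
  t   CF        PV=CF/(1+0.113)^t    t·PV        t(t+1)·PV
  1        65.00        58.4007        58.4007         116.8014
  2        65.00        52.4714       104.9429         314.8287
  3        65.00        47.1442       141.4325         565.7299
  4        65.00        42.3577       169.4309         847.1546
  5        65.00        38.0573       190.2863       1,141.7178
  6        65.00        34.1934       205.1604       1,436.1231
  7     1,065.00       503.3655     3,523.5586      28,188.4687
  Σ                    775.9902     4,393.2123      32,610.8243
P = 775.9902; D_Mac = 5.66143 yrs; D_mod = 5.08664 yrs; C = 33.92464.
Duration effect: -5.08664 × (+0.02) = -0.101733
Convexity effect: 0.5 × 33.92464 × (0.02)² = +0.0067849
ΔP/P ≈ -0.101733 + 0.0067849 = -0.094948 = -9.4948%.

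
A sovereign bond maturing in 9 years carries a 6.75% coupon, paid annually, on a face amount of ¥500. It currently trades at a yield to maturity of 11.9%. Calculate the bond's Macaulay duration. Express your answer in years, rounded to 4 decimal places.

Periodic yield y = 0.119. Discount each cash flow and weight by its year:
  t   CF        PV=CF/(1+0.119)^t    t·PV
  1        33.75        30.1609        30.1609
  2        33.75        26.9534        53.9068
  3        33.75        24.0870        72.2611
  4        33.75        21.5255        86.1020
  5        33.75        19.2364        96.1819
  6        33.75        17.1907       103.1441
  7        33.75        15.3625       107.5378
  8        33.75        13.7288       109.8305
  9       533.75       194.0292     1,746.2629
  Σ                    362.2745     2,405.3881
Price P = Σ PV = 362.2745.
Macaulay duration = Σ(t·PV) / P = 2,405.3881 / 362.2745 = 6.63968 years.

6.6397 years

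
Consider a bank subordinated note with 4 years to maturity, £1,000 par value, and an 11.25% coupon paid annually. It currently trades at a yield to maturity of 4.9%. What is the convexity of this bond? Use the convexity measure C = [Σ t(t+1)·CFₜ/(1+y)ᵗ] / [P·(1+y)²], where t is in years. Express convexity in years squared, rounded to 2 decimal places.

15.10

With y = 0.049:
  t   CF        PV=CF/(1+0.049)^t    t·PV        t(t+1)·PV
  1       112.50       107.2450       107.2450         214.4900
  2       112.50       102.2355       204.4709         613.4127
  3       112.50        97.4599       292.3798       1,169.5191
  4     1,112.50       918.7515     3,675.0060      18,375.0302
  Σ                  1,225.6919     4,279.1017      20,372.4520
P = 1,225.6919.
Convexity = Σ t(t+1)·PV / [P·(1+y)²] = 20,372.4520 / (1,225.6919 × 1.100401) = 15.10466.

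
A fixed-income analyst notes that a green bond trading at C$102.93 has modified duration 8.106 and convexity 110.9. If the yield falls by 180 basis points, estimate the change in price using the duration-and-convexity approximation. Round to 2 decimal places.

+C$16.87

Duration effect: -D_mod·Δy = -8.106 × (-0.018) = +0.145908
Convexity effect: ½·C·(Δy)² = 0.5 × 110.9 × (-0.018)² = +0.0179658
ΔP/P ≈ +0.145908 + 0.0179658 = +0.1638738
ΔP ≈ 102.93 × (+0.1638738) = +16.867530234.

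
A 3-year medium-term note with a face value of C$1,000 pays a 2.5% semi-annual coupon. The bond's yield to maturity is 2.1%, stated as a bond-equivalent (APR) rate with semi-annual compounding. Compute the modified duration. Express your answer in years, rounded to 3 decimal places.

2.879 years

Periodic yield y = 0.0105. First find Macaulay duration:
  t   CF        PV=CF/(1+0.0105)^t    t·PV
  1        12.50        12.3701        12.3701
  2        12.50        12.2416        24.4832
  3        12.50        12.1144        36.3431
  4        12.50        11.9885        47.9540
  5        12.50        11.8639        59.3196
  6     1,012.50       950.9926     5,705.9554
  Σ                  1,011.5711     5,886.4254
P = 1,011.5711; Macaulay duration = 5,886.4254 / 1,011.5711 = 5.81909 half-year periods = 2.90955 years.
Modified duration = D_Mac / (1 + y) = 2.90955 / 1.0105 = 2.87931 years.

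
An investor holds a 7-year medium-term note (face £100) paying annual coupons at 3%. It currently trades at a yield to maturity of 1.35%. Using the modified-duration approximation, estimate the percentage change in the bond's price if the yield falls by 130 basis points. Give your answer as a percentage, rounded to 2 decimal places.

Periodic yield y = 0.0135. Modified duration first:
  t   CF        PV=CF/(1+0.0135)^t    t·PV
  1         3.00         2.9600         2.9600
  2         3.00         2.9206         5.8412
  3         3.00         2.8817         8.6451
  4         3.00         2.8433        11.3733
  5         3.00         2.8054        14.0272
  6         3.00         2.7681        16.6085
  7       103.00        93.7715       656.4006
  Σ                    110.9507       715.8560
P = 110.9507; D_Mac = 6.45202 yrs; D_mod = 6.45202/(1+0.0135) = 6.36608 yrs.
ΔP/P ≈ -D_mod · Δy = -6.36608 × (-0.013) = +0.082759 = +8.2759%.

+8.28%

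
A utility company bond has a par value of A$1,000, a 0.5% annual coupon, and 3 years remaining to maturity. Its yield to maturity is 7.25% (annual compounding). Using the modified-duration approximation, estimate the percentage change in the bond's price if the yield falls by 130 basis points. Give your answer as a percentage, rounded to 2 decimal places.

+3.62%

Periodic yield y = 0.0725. Modified duration first:
  t   CF        PV=CF/(1+0.0725)^t    t·PV
  1         5.00         4.6620         4.6620
  2         5.00         4.3469         8.6937
  3     1,005.00       814.6558     2,443.9674
  Σ                    823.6647     2,457.3231
P = 823.6647; D_Mac = 2.98340 yrs; D_mod = 2.98340/(1+0.0725) = 2.78173 yrs.
ΔP/P ≈ -D_mod · Δy = -2.78173 × (-0.013) = +0.036162 = +3.6162%.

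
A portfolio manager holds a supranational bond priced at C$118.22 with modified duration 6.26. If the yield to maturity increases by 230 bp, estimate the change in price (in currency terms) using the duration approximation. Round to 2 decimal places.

-C$17.02

Duration approximation: ΔP/P ≈ -D_mod · Δy = -6.26 × (+0.023) = -0.143980.
ΔP ≈ 118.22 × (-0.143980) = -17.0213156.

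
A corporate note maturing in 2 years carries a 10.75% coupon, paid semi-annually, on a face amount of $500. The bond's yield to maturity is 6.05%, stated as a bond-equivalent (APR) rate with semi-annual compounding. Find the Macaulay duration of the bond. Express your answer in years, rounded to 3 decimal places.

1.859 years

Periodic yield y = 0.03025. Discount each cash flow and weight by its period:
  t   CF        PV=CF/(1+0.03025)^t    t·PV
  1       26.875        26.0859        26.0859
  2       26.875        25.3200        50.6399
  3       26.875        24.5765        73.7296
  4      526.875       467.6674     1,870.6696
  Σ                    543.6498     2,021.1251
Price P = Σ PV = 543.6498.
Macaulay duration = Σ(t·PV) / P = 2,021.1251 / 543.6498 = 3.71770 half-year periods.
In years: 3.71770 / 2 = 1.85885 years.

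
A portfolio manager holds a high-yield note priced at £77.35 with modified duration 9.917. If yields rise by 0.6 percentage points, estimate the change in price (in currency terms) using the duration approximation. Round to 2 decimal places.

Duration approximation: ΔP/P ≈ -D_mod · Δy = -9.917 × (+0.006) = -0.059502.
ΔP ≈ 77.35 × (-0.059502) = -4.6024797.

-£4.60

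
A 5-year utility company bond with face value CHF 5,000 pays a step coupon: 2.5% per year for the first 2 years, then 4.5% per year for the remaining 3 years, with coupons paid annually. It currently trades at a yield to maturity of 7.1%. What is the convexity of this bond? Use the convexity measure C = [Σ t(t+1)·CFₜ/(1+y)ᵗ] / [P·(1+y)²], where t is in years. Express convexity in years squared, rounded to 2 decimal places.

23.94

With y = 0.071:
  t   CF        PV=CF/(1+0.071)^t    t·PV        t(t+1)·PV
  1       125.00       116.7134       116.7134         233.4267
  2       125.00       108.9761       217.9521         653.8563
  3       225.00       183.1530       549.4591       2,197.8363
  4       225.00       171.0112       684.0449       3,420.2246
  5     5,225.00     3,707.9933    18,539.9665     111,239.7990
  Σ                  4,287.8470    20,108.1360     117,745.1430
P = 4,287.8470.
Convexity = Σ t(t+1)·PV / [P·(1+y)²] = 117,745.1430 / (4,287.8470 × 1.147041) = 23.94004.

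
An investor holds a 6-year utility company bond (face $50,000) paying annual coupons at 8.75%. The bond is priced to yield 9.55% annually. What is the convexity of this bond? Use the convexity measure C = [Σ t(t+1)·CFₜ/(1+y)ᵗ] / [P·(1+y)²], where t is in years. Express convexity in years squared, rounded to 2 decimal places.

With y = 0.0955:
  t   CF        PV=CF/(1+0.0955)^t    t·PV        t(t+1)·PV
  1     4,375.00     3,993.6102     3,993.6102       7,987.2204
  2     4,375.00     3,645.4680     7,290.9361      21,872.8082
  3     4,375.00     3,327.6751     9,983.0252      39,932.1007
  4     4,375.00     3,037.5856    12,150.3425      60,751.7126
  5     4,375.00     2,772.7847    13,863.9235      83,183.5408
  6    54,375.00    31,457.5560   188,745.3361   1,321,217.3526
  Σ                 48,234.6796   236,027.1735   1,534,944.7353
P = 48,234.6796.
Convexity = Σ t(t+1)·PV / [P·(1+y)²] = 1,534,944.7353 / (48,234.6796 × 1.200120) = 26.51603.

26.52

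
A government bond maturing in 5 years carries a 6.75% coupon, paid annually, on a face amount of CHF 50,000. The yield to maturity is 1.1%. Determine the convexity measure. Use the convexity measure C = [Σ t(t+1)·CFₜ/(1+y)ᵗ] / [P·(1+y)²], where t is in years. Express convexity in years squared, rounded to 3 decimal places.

25.297

With y = 0.011:
  t   CF        PV=CF/(1+0.011)^t    t·PV        t(t+1)·PV
  1     3,375.00     3,338.2789     3,338.2789       6,676.5579
  2     3,375.00     3,301.9574     6,603.9148      19,811.7444
  3     3,375.00     3,266.0311     9,798.0932      39,192.3727
  4     3,375.00     3,230.4956    12,921.9824      64,609.9121
  5    53,375.00    50,533.8178   252,669.0889   1,516,014.5337
  Σ                 63,670.5808   285,331.3583   1,646,305.1208
P = 63,670.5808.
Convexity = Σ t(t+1)·PV / [P·(1+y)²] = 1,646,305.1208 / (63,670.5808 × 1.022121) = 25.29701.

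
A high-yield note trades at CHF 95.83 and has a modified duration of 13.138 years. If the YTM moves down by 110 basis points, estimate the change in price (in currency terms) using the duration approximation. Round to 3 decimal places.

Duration approximation: ΔP/P ≈ -D_mod · Δy = -13.138 × (-0.011) = +0.144518.
ΔP ≈ 95.83 × (+0.144518) = +13.84915994.

+CHF 13.849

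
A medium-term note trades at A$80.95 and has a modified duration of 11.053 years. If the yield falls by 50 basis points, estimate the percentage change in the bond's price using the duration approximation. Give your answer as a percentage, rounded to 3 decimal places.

Duration approximation: ΔP/P ≈ -D_mod · Δy = -11.053 × (-0.005) = +0.055265.
As a percentage: +5.5265%.

+5.527%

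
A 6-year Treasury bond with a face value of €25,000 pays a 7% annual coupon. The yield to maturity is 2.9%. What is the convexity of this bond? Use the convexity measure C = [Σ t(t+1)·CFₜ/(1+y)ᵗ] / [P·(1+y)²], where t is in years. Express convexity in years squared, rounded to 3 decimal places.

With y = 0.029:
  t   CF        PV=CF/(1+0.029)^t    t·PV        t(t+1)·PV
  1     1,750.00     1,700.6803     1,700.6803       3,401.3605
  2     1,750.00     1,652.7505     3,305.5010       9,916.5030
  3     1,750.00     1,606.1715     4,818.5146      19,274.0584
  4     1,750.00     1,560.9053     6,243.6211      31,218.1056
  5     1,750.00     1,516.9148     7,584.5738      45,507.4426
  6    26,750.00    22,533.6497   135,201.8979     946,413.2855
  Σ                 30,571.0720   158,854.7887   1,055,730.7557
P = 30,571.0720.
Convexity = Σ t(t+1)·PV / [P·(1+y)²] = 1,055,730.7557 / (30,571.0720 × 1.058841) = 32.61458.

32.615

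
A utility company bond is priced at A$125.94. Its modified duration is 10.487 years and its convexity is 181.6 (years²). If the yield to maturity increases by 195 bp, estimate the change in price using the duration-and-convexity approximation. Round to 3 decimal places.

-A$21.406

Duration effect: -D_mod·Δy = -10.487 × (+0.0195) = -0.2044965
Convexity effect: ½·C·(Δy)² = 0.5 × 181.6 × (0.0195)² = +0.0345267
ΔP/P ≈ -0.2044965 + 0.0345267 = -0.1699698
ΔP ≈ 125.94 × (-0.1699698) = -21.405996612.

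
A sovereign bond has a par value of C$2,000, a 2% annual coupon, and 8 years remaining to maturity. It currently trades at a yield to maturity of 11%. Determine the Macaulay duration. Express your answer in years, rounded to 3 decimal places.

7.225 years

Periodic yield y = 0.11. Discount each cash flow and weight by its year:
  t   CF        PV=CF/(1+0.11)^t    t·PV
  1        40.00        36.0360        36.0360
  2        40.00        32.4649        64.9298
  3        40.00        29.2477        87.7430
  4        40.00        26.3492       105.3970
  5        40.00        23.7381       118.6903
  6        40.00        21.3856       128.3138
  7        40.00        19.2663       134.8644
  8     2,040.00       885.2101     7,081.6804
  Σ                  1,073.6979     7,757.6546
Price P = Σ PV = 1,073.6979.
Macaulay duration = Σ(t·PV) / P = 7,757.6546 / 1,073.6979 = 7.22517 years.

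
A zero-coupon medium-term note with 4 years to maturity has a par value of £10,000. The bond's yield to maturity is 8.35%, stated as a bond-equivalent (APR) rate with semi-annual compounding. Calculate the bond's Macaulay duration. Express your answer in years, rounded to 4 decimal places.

4.0000 years

A zero-coupon bond has a single cash flow at maturity, so its Macaulay duration equals its maturity: 4 years.
(Equivalently: 8 semi-annual periods ÷ 2 = 4 years.)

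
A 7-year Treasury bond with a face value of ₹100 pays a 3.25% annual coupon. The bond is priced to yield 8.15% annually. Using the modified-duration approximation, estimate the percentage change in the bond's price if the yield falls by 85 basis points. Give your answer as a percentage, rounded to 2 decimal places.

Periodic yield y = 0.0815. Modified duration first:
  t   CF        PV=CF/(1+0.0815)^t    t·PV
  1         3.25         3.0051         3.0051
  2         3.25         2.7786         5.5573
  3         3.25         2.5692         7.7077
  4         3.25         2.3756         9.5025
  5         3.25         2.1966        10.9830
  6         3.25         2.0311        12.1864
  7       103.25        59.6629       417.6403
  Σ                     74.6191       466.5823
P = 74.6191; D_Mac = 6.25285 yrs; D_mod = 6.25285/(1+0.0815) = 5.78165 yrs.
ΔP/P ≈ -D_mod · Δy = -5.78165 × (-0.0085) = +0.049144 = +4.9144%.

+4.91%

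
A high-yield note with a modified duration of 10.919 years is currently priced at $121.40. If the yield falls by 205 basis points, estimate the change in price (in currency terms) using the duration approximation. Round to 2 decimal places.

Duration approximation: ΔP/P ≈ -D_mod · Δy = -10.919 × (-0.0205) = +0.2238395.
ΔP ≈ 121.40 × (+0.2238395) = +27.1741153.

+$27.17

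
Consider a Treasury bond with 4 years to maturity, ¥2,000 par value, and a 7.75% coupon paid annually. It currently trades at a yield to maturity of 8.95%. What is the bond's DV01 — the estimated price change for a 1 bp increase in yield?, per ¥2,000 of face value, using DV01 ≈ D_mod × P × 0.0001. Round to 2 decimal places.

Periodic yield y = 0.0895.
  t   CF        PV=CF/(1+0.0895)^t    t·PV
  1       155.00       142.2671       142.2671
  2       155.00       130.5802       261.1603
  3       155.00       119.8533       359.5599
  4     2,155.00     1,529.4607     6,117.8430
  Σ                  1,922.1613     6,880.8303
P = 1,922.1613; D_Mac = 3.57974 yrs; D_mod = 3.28567 yrs.
DV01 ≈ 3.28567 × 1,922.1613 × 0.0001 = 0.631559.

¥0.63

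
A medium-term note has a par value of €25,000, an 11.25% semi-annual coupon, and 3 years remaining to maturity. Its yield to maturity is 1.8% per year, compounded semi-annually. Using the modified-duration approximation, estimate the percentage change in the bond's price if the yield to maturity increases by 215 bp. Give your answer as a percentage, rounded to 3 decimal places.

-5.702%

Periodic yield y = 0.009. Modified duration first:
  t   CF        PV=CF/(1+0.009)^t    t·PV
  1     1,406.25     1,393.7066     1,393.7066
  2     1,406.25     1,381.2752     2,762.5503
  3     1,406.25     1,368.9546     4,106.8637
  4     1,406.25     1,356.7439     5,426.9755
  5     1,406.25     1,344.6421     6,723.2105
  6    26,406.25    25,024.1730   150,145.0378
  Σ                 31,869.4953   170,558.3445
P = 31,869.4953; D_Mac = 5.35177 half-year periods = 2.67589 yrs; D_mod = 2.67589/(1+0.009) = 2.65202 yrs.
ΔP/P ≈ -D_mod · Δy = -2.65202 × (+0.0215) = -0.057018 = -5.7018%.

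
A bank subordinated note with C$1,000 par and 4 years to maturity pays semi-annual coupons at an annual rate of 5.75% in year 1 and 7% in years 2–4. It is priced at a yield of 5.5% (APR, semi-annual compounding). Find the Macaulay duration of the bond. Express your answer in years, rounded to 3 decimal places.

3.603 years

Periodic yield y = 0.0275. Discount each cash flow and weight by its period:
  t   CF        PV=CF/(1+0.0275)^t    t·PV
  1        28.75        27.9805        27.9805
  2        28.75        27.2317        54.4633
  3        35.00        32.2643        96.7930
  4        35.00        31.4008       125.6032
  5        35.00        30.5604       152.8019
  6        35.00        29.7425       178.4548
  7        35.00        28.9464       202.6251
  8     1,035.00       833.0781     6,664.6246
  Σ                  1,041.2047     7,503.3465
Price P = Σ PV = 1,041.2047.
Macaulay duration = Σ(t·PV) / P = 7,503.3465 / 1,041.2047 = 7.20641 half-year periods.
In years: 7.20641 / 2 = 3.60320 years.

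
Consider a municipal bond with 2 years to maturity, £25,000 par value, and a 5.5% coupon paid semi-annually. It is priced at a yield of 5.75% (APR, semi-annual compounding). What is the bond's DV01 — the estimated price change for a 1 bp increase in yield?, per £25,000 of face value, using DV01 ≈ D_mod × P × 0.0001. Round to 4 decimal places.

Periodic yield y = 0.02875.
  t   CF        PV=CF/(1+0.02875)^t    t·PV
  1       687.50       668.2868       668.2868
  2       687.50       649.6105     1,299.2209
  3       687.50       631.4561     1,894.3683
  4    25,687.50    22,934.1393    91,736.5573
  Σ                 24,883.4926    95,598.4332
P = 24,883.4926; D_Mac = 3.84184 half-year periods = 1.92092 yrs; D_mod = 1.86724 yrs.
DV01 ≈ 1.86724 × 24,883.4926 × 0.0001 = 4.646339.

£4.6463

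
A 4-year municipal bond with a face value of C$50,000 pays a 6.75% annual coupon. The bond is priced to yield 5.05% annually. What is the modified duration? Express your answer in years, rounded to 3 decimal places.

Periodic yield y = 0.0505. First find Macaulay duration:
  t   CF        PV=CF/(1+0.0505)^t    t·PV
  1     3,375.00     3,212.7558     3,212.7558
  2     3,375.00     3,058.3111     6,116.6222
  3     3,375.00     2,911.2909     8,733.8728
  4    53,375.00    43,828.2027   175,312.8106
  Σ                 53,010.5605   193,376.0615
P = 53,010.5605; Macaulay duration = 193,376.0615 / 53,010.5605 = 3.64788 years.
Modified duration = D_Mac / (1 + y) = 3.64788 / 1.0505 = 3.47252 years.

3.473 years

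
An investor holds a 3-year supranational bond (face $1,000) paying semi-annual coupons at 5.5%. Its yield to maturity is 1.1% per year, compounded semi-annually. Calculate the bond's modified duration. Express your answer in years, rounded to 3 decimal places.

2.804 years

Periodic yield y = 0.0055. First find Macaulay duration:
  t   CF        PV=CF/(1+0.0055)^t    t·PV
  1        27.50        27.3496        27.3496
  2        27.50        27.2000        54.4000
  3        27.50        27.0512        81.1536
  4        27.50        26.9032       107.6129
  5        27.50        26.7561       133.7803
  6     1,027.50       994.2358     5,965.4146
  Σ                  1,129.4958     6,369.7110
P = 1,129.4958; Macaulay duration = 6,369.7110 / 1,129.4958 = 5.63943 half-year periods = 2.81971 years.
Modified duration = D_Mac / (1 + y) = 2.81971 / 1.0055 = 2.80429 years.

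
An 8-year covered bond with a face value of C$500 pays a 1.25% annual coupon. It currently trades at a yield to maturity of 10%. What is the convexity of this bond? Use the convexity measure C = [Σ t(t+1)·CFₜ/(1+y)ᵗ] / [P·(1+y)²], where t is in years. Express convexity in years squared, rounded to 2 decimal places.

With y = 0.1:
  t   CF        PV=CF/(1+0.1)^t    t·PV        t(t+1)·PV
  1         6.25         5.6818         5.6818          11.3636
  2         6.25         5.1653        10.3306          30.9917
  3         6.25         4.6957        14.0872          56.3486
  4         6.25         4.2688        17.0753          85.3767
  5         6.25         3.8808        19.4038         116.4227
  6         6.25         3.5280        21.1678         148.1744
  7         6.25         3.2072        22.4507         179.6053
  8       506.25       236.1694     1,889.3549      17,004.1940
  Σ                    266.5970     1,999.5520      17,632.4772
P = 266.5970.
Convexity = Σ t(t+1)·PV / [P·(1+y)²] = 17,632.4772 / (266.5970 × 1.210000) = 54.66039.

54.66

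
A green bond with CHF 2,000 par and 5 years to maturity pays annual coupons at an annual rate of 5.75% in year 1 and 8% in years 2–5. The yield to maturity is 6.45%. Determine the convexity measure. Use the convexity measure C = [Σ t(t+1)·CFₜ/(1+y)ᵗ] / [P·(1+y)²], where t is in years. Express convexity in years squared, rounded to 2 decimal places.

With y = 0.0645:
  t   CF        PV=CF/(1+0.0645)^t    t·PV        t(t+1)·PV
  1       115.00       108.0319       108.0319         216.0639
  2       160.00       141.1980       282.3961         847.1882
  3       160.00       132.6426       397.9278       1,591.7111
  4       160.00       124.6055       498.4221       2,492.1106
  5     2,160.00     1,580.2486     7,901.2431      47,407.4589
  Σ                  2,086.7267     9,188.0210      52,554.5326
P = 2,086.7267.
Convexity = Σ t(t+1)·PV / [P·(1+y)²] = 52,554.5326 / (2,086.7267 × 1.133160) = 22.22559.

22.23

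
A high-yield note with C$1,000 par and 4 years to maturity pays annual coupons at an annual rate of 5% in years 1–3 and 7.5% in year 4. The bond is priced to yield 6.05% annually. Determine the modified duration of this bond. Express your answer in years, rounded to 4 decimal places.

3.5107 years

Periodic yield y = 0.0605. First find Macaulay duration:
  t   CF        PV=CF/(1+0.0605)^t    t·PV
  1        50.00        47.1476        47.1476
  2        50.00        44.4579        88.9157
  3        50.00        41.9216       125.7648
  4     1,075.00       849.8960     3,399.5839
  Σ                    983.4230     3,661.4121
P = 983.4230; Macaulay duration = 3,661.4121 / 983.4230 = 3.72313 years.
Modified duration = D_Mac / (1 + y) = 3.72313 / 1.0605 = 3.51073 years.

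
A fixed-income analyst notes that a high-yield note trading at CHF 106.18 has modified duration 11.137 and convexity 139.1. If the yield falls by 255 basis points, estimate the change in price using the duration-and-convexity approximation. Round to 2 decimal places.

Duration effect: -D_mod·Δy = -11.137 × (-0.0255) = +0.2839935
Convexity effect: ½·C·(Δy)² = 0.5 × 139.1 × (-0.0255)² = +0.0452248875
ΔP/P ≈ +0.2839935 + 0.0452248875 = +0.3292183875
ΔP ≈ 106.18 × (+0.3292183875) = +34.95640838475.

+CHF 34.96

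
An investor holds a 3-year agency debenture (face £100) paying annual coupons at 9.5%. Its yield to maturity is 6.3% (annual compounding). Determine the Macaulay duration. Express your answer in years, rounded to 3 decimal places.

2.758 years

Periodic yield y = 0.063. Discount each cash flow and weight by its year:
  t   CF        PV=CF/(1+0.063)^t    t·PV
  1         9.50         8.9370         8.9370
  2         9.50         8.4073        16.8146
  3       109.50        91.1621       273.4863
  Σ                    108.5064       299.2379
Price P = Σ PV = 108.5064.
Macaulay duration = Σ(t·PV) / P = 299.2379 / 108.5064 = 2.75779 years.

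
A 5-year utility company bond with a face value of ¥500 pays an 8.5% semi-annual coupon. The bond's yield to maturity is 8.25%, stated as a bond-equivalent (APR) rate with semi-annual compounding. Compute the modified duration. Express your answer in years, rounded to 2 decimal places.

Periodic yield y = 0.04125. First find Macaulay duration:
  t   CF        PV=CF/(1+0.04125)^t    t·PV
  1        21.25        20.4082        20.4082
  2        21.25        19.5997        39.1994
  3        21.25        18.8232        56.4697
  4        21.25        18.0775        72.3101
  5        21.25        17.3614        86.8068
  6        21.25        16.6736       100.0415
  7        21.25        16.0130       112.0913
  8        21.25        15.3787       123.0294
  9        21.25        14.7694       132.9249
  10      521.25       347.9332     3,479.3324
  Σ                    505.0379     4,222.6135
P = 505.0379; Macaulay duration = 4,222.6135 / 505.0379 = 8.36098 half-year periods = 4.18049 years.
Modified duration = D_Mac / (1 + y) = 4.18049 / 1.04125 = 4.01488 years.

4.01 years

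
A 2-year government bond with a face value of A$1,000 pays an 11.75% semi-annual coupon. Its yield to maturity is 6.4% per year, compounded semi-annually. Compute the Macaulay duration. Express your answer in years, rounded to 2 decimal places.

Periodic yield y = 0.032. Discount each cash flow and weight by its period:
  t   CF        PV=CF/(1+0.032)^t    t·PV
  1        58.75        56.9283        56.9283
  2        58.75        55.1631       110.3262
  3        58.75        53.4526       160.3578
  4     1,058.75       933.4147     3,733.6588
  Σ                  1,098.9587     4,061.2710
Price P = Σ PV = 1,098.9587.
Macaulay duration = Σ(t·PV) / P = 4,061.2710 / 1,098.9587 = 3.69556 half-year periods.
In years: 3.69556 / 2 = 1.84778 years.

1.85 years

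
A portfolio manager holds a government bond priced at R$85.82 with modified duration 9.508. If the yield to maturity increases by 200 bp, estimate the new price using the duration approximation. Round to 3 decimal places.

Duration approximation: ΔP/P ≈ -D_mod · Δy = -9.508 × (+0.02) = -0.190160.
New price ≈ 85.82 × (1 - 0.190160) = 69.5004688.

R$69.500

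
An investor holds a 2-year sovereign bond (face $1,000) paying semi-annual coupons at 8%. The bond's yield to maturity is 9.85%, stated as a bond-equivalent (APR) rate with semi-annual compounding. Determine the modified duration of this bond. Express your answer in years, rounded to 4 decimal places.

Periodic yield y = 0.04925. First find Macaulay duration:
  t   CF        PV=CF/(1+0.04925)^t    t·PV
  1        40.00        38.1225        38.1225
  2        40.00        36.3331        72.6661
  3        40.00        34.6277       103.8830
  4     1,040.00       858.0595     3,432.2382
  Σ                    967.1427     3,646.9097
P = 967.1427; Macaulay duration = 3,646.9097 / 967.1427 = 3.77081 half-year periods = 1.88540 years.
Modified duration = D_Mac / (1 + y) = 1.88540 / 1.04925 = 1.79691 years.

1.7969 years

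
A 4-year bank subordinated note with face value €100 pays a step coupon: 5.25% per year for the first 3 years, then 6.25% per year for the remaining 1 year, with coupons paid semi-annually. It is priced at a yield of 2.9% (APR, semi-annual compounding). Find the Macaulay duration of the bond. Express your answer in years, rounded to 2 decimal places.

3.68 years

Periodic yield y = 0.0145. Discount each cash flow and weight by its period:
  t   CF        PV=CF/(1+0.0145)^t    t·PV
  1        2.625         2.5875         2.5875
  2        2.625         2.5505         5.1010
  3        2.625         2.5140         7.5421
  4        2.625         2.4781         9.9125
  5        2.625         2.4427        12.2135
  6        2.625         2.4078        14.4467
  7        3.125         2.8254        19.7781
  8      103.125        91.9068       735.2542
  Σ                    109.7128       806.8355
Price P = Σ PV = 109.7128.
Macaulay duration = Σ(t·PV) / P = 806.8355 / 109.7128 = 7.35407 half-year periods.
In years: 7.35407 / 2 = 3.67703 years.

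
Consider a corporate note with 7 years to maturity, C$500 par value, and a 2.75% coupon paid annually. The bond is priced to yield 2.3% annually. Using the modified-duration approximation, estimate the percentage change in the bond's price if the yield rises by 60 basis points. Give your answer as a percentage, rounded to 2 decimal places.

-3.80%

Periodic yield y = 0.023. Modified duration first:
  t   CF        PV=CF/(1+0.023)^t    t·PV
  1        13.75        13.4409        13.4409
  2        13.75        13.1387        26.2773
  3        13.75        12.8433        38.5298
  4        13.75        12.5545        50.2181
  5        13.75        12.2723        61.3613
  6        13.75        11.9963        71.9781
  7       513.75       438.1496     3,067.0471
  Σ                    514.3955     3,328.8525
P = 514.3955; D_Mac = 6.47139 yrs; D_mod = 6.47139/(1+0.023) = 6.32589 yrs.
ΔP/P ≈ -D_mod · Δy = -6.32589 × (+0.006) = -0.037955 = -3.7955%.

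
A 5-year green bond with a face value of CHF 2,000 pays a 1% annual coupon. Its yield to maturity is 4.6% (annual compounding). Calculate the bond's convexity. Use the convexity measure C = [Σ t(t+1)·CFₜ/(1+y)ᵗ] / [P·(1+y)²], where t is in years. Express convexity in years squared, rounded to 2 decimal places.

With y = 0.046:
  t   CF        PV=CF/(1+0.046)^t    t·PV        t(t+1)·PV
  1        20.00        19.1205        19.1205          38.2409
  2        20.00        18.2796        36.5592         109.6776
  3        20.00        17.4757        52.4271         209.7086
  4        20.00        16.7072        66.8287         334.1437
  5     2,020.00     1,613.2176     8,066.0879      48,396.5275
  Σ                  1,684.8005     8,241.0234      49,088.2982
P = 1,684.8005.
Convexity = Σ t(t+1)·PV / [P·(1+y)²] = 49,088.2982 / (1,684.8005 × 1.094116) = 26.62969.

26.63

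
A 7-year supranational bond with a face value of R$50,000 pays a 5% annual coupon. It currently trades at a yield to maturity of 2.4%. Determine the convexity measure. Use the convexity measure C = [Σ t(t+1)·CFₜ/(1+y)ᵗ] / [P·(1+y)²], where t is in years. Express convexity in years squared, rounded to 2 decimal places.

With y = 0.024:
  t   CF        PV=CF/(1+0.024)^t    t·PV        t(t+1)·PV
  1     2,500.00     2,441.4062     2,441.4062       4,882.8125
  2     2,500.00     2,384.1858     4,768.3716      14,305.1147
  3     2,500.00     2,328.3064     6,984.9193      27,939.6772
  4     2,500.00     2,273.7368     9,094.9470      45,474.7351
  5     2,500.00     2,220.4460    11,102.2302      66,613.3815
  6     2,500.00     2,168.4043    13,010.4261      91,072.9825
  7    52,500.00    44,469.2297   311,284.6081   2,490,276.8649
  Σ                 58,285.7154   358,686.9086   2,740,565.5685
P = 58,285.7154.
Convexity = Σ t(t+1)·PV / [P·(1+y)²] = 2,740,565.5685 / (58,285.7154 × 1.048576) = 44.84130.

44.84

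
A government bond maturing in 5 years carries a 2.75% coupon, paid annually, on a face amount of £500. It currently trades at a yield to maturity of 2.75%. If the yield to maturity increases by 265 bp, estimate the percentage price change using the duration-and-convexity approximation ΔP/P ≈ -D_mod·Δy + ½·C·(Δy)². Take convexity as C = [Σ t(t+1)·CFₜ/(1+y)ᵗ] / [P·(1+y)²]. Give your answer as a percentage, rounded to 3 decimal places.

-11.295%

With y = 0.0275:
  t   CF        PV=CF/(1+0.0275)^t    t·PV        t(t+1)·PV
  1        13.75        13.3820        13.3820          26.7640
  2        13.75        13.0238        26.0477          78.1430
  3        13.75        12.6753        38.0258         152.1032
  4        13.75        12.3360        49.3441         246.7206
  5       513.75       448.5829     2,242.9143      13,457.4860
  Σ                    500.0000     2,369.7139      13,961.2168
P = 500.0000; D_Mac = 4.73943 yrs; D_mod = 4.61258 yrs; C = 26.44780.
Duration effect: -4.61258 × (+0.0265) = -0.122233
Convexity effect: 0.5 × 26.44780 × (0.0265)² = +0.0092865
ΔP/P ≈ -0.122233 + 0.0092865 = -0.112947 = -11.2947%.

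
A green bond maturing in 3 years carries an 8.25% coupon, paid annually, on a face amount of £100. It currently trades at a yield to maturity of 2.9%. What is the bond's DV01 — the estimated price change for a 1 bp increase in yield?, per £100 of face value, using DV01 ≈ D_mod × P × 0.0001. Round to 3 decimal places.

Periodic yield y = 0.029.
  t   CF        PV=CF/(1+0.029)^t    t·PV
  1         8.25         8.0175         8.0175
  2         8.25         7.7915        15.5831
  3       108.25        99.3532       298.0595
  Σ                    115.1622       321.6601
P = 115.1622; D_Mac = 2.79310 yrs; D_mod = 2.71439 yrs.
DV01 ≈ 2.71439 × 115.1622 × 0.0001 = 0.031259.

£0.031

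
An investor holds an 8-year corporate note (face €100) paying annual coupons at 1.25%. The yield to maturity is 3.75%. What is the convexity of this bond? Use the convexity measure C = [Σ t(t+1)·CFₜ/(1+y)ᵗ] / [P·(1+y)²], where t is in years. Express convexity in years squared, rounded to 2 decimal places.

With y = 0.0375:
  t   CF        PV=CF/(1+0.0375)^t    t·PV        t(t+1)·PV
  1         1.25         1.2048         1.2048           2.4096
  2         1.25         1.1613         2.3225           6.9676
  3         1.25         1.1193         3.3579          13.4316
  4         1.25         1.0788         4.3154          21.5768
  5         1.25         1.0398         5.1992          31.1954
  6         1.25         1.0023         6.0136          42.0950
  7         1.25         0.9660         6.7623          54.0980
  8       101.25        75.4206       603.3651       5,430.2858
  Σ                     82.9930       632.5408       5,602.0599
P = 82.9930.
Convexity = Σ t(t+1)·PV / [P·(1+y)²] = 5,602.0599 / (82.9930 × 1.076406) = 62.70902.

62.71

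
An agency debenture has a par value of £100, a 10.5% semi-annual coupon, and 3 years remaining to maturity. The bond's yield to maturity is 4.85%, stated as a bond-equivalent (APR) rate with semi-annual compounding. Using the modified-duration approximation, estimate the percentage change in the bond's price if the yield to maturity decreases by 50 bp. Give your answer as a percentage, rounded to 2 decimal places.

+1.31%

Periodic yield y = 0.02425. Modified duration first:
  t   CF        PV=CF/(1+0.02425)^t    t·PV
  1         5.25         5.1257         5.1257
  2         5.25         5.0043        10.0087
  3         5.25         4.8859        14.6576
  4         5.25         4.7702        19.0807
  5         5.25         4.6572        23.2862
  6       105.25        91.1562       546.9373
  Σ                    115.5996       619.0962
P = 115.5996; D_Mac = 5.35552 half-year periods = 2.67776 yrs; D_mod = 2.67776/(1+0.02425) = 2.61436 yrs.
ΔP/P ≈ -D_mod · Δy = -2.61436 × (-0.005) = +0.013072 = +1.3072%.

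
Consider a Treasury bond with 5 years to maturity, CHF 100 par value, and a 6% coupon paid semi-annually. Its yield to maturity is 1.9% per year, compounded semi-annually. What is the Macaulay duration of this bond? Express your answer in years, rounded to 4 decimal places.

Periodic yield y = 0.0095. Discount each cash flow and weight by its period:
  t   CF        PV=CF/(1+0.0095)^t    t·PV
  1         3.00         2.9718         2.9718
  2         3.00         2.9438         5.8876
  3         3.00         2.9161         8.7483
  4         3.00         2.8887        11.5546
  5         3.00         2.8615        14.3074
  6         3.00         2.8345        17.0073
  7         3.00         2.8079        19.6551
  8         3.00         2.7814        22.2516
  9         3.00         2.7553        24.7974
  10      103.00        93.7074       937.0742
  Σ                    119.4684     1,064.2553
Price P = Σ PV = 119.4684.
Macaulay duration = Σ(t·PV) / P = 1,064.2553 / 119.4684 = 8.90826 half-year periods.
In years: 8.90826 / 2 = 4.45413 years.

4.4541 years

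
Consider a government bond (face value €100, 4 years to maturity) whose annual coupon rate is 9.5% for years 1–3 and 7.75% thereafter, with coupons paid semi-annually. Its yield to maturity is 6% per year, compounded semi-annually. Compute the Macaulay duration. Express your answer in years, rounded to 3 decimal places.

3.454 years

Periodic yield y = 0.03. Discount each cash flow and weight by its period:
  t   CF        PV=CF/(1+0.03)^t    t·PV
  1        4.750         4.6117         4.6117
  2        4.750         4.4773         8.9547
  3        4.750         4.3469        13.0408
  4        4.750         4.2203        16.8813
  5        4.750         4.0974        20.4870
  6        4.750         3.9781        23.8683
  7        3.875         3.1507        22.0551
  8      103.875        81.9999       655.9991
  Σ                    110.8823       765.8978
Price P = Σ PV = 110.8823.
Macaulay duration = Σ(t·PV) / P = 765.8978 / 110.8823 = 6.90731 half-year periods.
In years: 6.90731 / 2 = 3.45365 years.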